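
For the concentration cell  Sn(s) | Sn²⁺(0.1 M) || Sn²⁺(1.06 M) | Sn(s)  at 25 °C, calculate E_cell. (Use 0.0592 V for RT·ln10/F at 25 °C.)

0.030 V

Both half-cells are Sn²⁺/Sn, so E°_cell = 0. The concentrated side is the cathode; the cell reaction moves Sn²⁺ from high to low concentration with n = 2.
Q = [Sn²⁺]_dilute/[Sn²⁺]_conc = 0.1/1.06 = 0.0943.
E = 0 − (0.0592/2) log Q = −(0.0592/2)(-1.025) = 0.0303 V.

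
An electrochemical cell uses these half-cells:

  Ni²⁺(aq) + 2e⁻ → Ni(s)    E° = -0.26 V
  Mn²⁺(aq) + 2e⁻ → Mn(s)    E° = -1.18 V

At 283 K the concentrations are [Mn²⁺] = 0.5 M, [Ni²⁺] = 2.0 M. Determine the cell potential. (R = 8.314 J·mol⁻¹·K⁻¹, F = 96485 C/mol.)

0.937 V

The Ni²⁺/Ni couple has the higher reduction potential and acts as the cathode, so E°_cell = -0.26 − (-1.18) = 0.92 V.
Balancing electrons gives n = 2; the reaction quotient is Q = [Mn²⁺]/[Ni²⁺] = 0.250.
E = E° − (RT/nF) ln Q = 0.92 − (8.314×283)/(2×96485) × (-1.386) = 0.920 + 0.017 = 0.937 V.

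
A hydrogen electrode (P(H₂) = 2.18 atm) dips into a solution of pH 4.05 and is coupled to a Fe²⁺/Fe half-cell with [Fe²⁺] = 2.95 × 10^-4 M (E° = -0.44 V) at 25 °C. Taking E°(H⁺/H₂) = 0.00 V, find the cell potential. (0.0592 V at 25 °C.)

The hydrogen couple is the cathode, so E°_cell = 0.44 V; n = 2.
[H⁺] = 10^(−4.05) = 8.9 × 10^-5 M, and Q = [Fe²⁺]·P(H₂) / [H⁺]^2 = 8.1 × 10^4.
E = E° − (0.0592/2) log Q = 0.44 − (0.0592/2)(4.908) = 0.295 V.

0.29 V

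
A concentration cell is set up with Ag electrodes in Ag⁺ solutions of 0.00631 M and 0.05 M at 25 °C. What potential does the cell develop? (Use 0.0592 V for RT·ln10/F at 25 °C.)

0.053 V

Both half-cells are Ag⁺/Ag, so E°_cell = 0. The concentrated side is the cathode; the cell reaction moves Ag⁺ from high to low concentration with n = 1.
Q = [Ag⁺]_dilute/[Ag⁺]_conc = 0.00631/0.05 = 0.126.
E = 0 − (0.0592/1) log Q = −(0.0592/1)(-0.899) = 0.0532 V.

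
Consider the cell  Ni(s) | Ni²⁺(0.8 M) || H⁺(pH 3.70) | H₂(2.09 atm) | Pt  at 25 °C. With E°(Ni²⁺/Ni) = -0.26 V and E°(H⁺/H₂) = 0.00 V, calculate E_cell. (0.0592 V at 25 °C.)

The hydrogen couple is the cathode, so E°_cell = 0.26 V; n = 2.
[H⁺] = 10^(−3.70) = 2 × 10^-4 M, and Q = [Ni²⁺]·P(H₂) / [H⁺]^2 = 4.2 × 10^7.
E = E° − (0.0592/2) log Q = 0.26 − (0.0592/2)(7.623) = 0.034 V.

0.034 V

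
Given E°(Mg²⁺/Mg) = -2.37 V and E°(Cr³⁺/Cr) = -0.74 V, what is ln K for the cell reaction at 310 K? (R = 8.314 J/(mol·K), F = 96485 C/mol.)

E°_cell = -0.74 − (-2.37) = 1.63 V, with n = 6 electrons transferred.
At equilibrium E = 0, so the Nernst equation gives ln K = nFE°/RT = (6)(96485)(1.63)/((8.314)(310)) = 366.12.

ln K = 366.1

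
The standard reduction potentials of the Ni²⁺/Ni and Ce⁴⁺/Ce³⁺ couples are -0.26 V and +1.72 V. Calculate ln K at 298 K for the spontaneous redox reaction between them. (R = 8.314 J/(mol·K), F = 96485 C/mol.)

ln K = 154.2

E°_cell = +1.72 − (-0.26) = 1.98 V, with n = 2 electrons transferred.
At equilibrium E = 0, so the Nernst equation gives ln K = nFE°/RT = (2)(96485)(1.98)/((8.314)(298)) = 154.22.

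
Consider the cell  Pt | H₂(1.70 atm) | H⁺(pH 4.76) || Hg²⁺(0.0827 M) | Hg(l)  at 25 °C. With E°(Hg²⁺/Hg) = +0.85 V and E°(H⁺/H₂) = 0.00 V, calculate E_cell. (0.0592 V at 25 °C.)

1.11 V

The Hg²⁺/Hg couple is the cathode, so E°_cell = 0.85 V; n = 2.
[H⁺] = 10^(−4.76) = 1.7 × 10^-5 M, and Q = [H⁺]^2 / ([Hg²⁺]·P(H₂)) = 2.15 × 10^-9.
E = E° − (0.0592/2) log Q = 0.85 − (0.0592/2)(-8.668) = 1.107 V.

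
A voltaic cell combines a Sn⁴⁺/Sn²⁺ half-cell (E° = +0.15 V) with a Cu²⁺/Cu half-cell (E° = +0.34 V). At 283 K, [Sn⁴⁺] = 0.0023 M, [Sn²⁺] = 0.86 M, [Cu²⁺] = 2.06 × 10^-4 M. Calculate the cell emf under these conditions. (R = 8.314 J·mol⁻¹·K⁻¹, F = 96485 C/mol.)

The Cu²⁺/Cu couple has the higher reduction potential and acts as the cathode, so E°_cell = +0.34 − (+0.15) = 0.19 V.
Balancing electrons gives n = 2; the reaction quotient is Q = [Sn⁴⁺]/([Sn²⁺]·[Cu²⁺]) = 13.0.
E = E° − (RT/nF) ln Q = 0.19 − (8.314×283)/(2×96485) × (2.564) = 0.190 − 0.031 = 0.159 V.

0.159 V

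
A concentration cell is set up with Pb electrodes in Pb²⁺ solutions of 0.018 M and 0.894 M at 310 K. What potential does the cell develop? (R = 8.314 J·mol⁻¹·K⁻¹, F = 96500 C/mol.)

Both half-cells are Pb²⁺/Pb, so E°_cell = 0. The concentrated side is the cathode; the cell reaction moves Pb²⁺ from high to low concentration with n = 2.
Q = [Pb²⁺]_dilute/[Pb²⁺]_conc = 0.018/0.894 = 0.0201.
E = 0 − (RT/nF) ln Q = −((8.314×310)/(2×96500))(-3.905) = 0.0521 V.

0.052 V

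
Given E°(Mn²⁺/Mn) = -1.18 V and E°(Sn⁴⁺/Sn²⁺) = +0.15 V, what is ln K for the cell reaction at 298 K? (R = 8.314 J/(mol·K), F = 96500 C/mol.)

E°_cell = +0.15 − (-1.18) = 1.33 V, with n = 2 electrons transferred.
At equilibrium E = 0, so the Nernst equation gives ln K = nFE°/RT = (2)(96500)(1.33)/((8.314)(298)) = 103.61.

ln K = 103.6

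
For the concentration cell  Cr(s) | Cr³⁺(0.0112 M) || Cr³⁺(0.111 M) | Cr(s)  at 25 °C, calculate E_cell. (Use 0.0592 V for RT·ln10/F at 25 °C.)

Both half-cells are Cr³⁺/Cr, so E°_cell = 0. The concentrated side is the cathode; the cell reaction moves Cr³⁺ from high to low concentration with n = 3.
Q = [Cr³⁺]_dilute/[Cr³⁺]_conc = 0.0112/0.111 = 0.101.
E = 0 − (0.0592/3) log Q = −(0.0592/3)(-0.996) = 0.0197 V.

0.020 V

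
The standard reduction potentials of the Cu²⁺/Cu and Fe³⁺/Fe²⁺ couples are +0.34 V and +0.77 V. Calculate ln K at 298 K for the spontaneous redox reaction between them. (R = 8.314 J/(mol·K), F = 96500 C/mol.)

ln K = 33.5

E°_cell = +0.77 − (+0.34) = 0.43 V, with n = 2 electrons transferred.
At equilibrium E = 0, so the Nernst equation gives ln K = nFE°/RT = (2)(96500)(0.43)/((8.314)(298)) = 33.50.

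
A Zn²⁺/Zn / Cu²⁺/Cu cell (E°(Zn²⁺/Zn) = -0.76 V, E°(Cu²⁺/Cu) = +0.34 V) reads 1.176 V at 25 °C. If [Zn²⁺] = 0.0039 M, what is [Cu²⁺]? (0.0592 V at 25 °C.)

From the Nernst equation, log Q = n(E° − E)/0.0592 = 2(1.10 − 1.176)/0.0592 = -2.568, so Q = 0.00271.
With Q = [Zn²⁺]/[Cu²⁺] and the known concentrations, [Cu²⁺] in the denominator gives [Cu²⁺] = 1.4 M.

1.4 M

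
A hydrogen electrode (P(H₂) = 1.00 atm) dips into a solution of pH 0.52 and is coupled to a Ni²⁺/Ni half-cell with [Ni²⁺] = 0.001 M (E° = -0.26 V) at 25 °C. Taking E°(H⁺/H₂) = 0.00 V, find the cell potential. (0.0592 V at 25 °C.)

The hydrogen couple is the cathode, so E°_cell = 0.26 V; n = 2.
[H⁺] = 10^(−0.52) = 0.30 M, and Q = [Ni²⁺]·P(H₂) / [H⁺]^2 = 0.0110.
E = E° − (0.0592/2) log Q = 0.26 − (0.0592/2)(-1.960) = 0.318 V.

0.32 V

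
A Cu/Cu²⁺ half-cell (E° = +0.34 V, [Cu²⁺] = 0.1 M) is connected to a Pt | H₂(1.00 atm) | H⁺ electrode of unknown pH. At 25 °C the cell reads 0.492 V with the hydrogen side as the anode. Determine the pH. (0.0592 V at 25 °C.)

E°_cell = 0.34 V and n = 2.
log Q = n(E° − E)/0.0592 = 2×(0.34 − 0.492)/0.0592 = -5.135.
With Q = [H⁺]^2 / ([Cu²⁺]·P(H₂)), solving for [H⁺] gives log[H⁺] = -3.068, so pH = 3.07.

pH = 3.07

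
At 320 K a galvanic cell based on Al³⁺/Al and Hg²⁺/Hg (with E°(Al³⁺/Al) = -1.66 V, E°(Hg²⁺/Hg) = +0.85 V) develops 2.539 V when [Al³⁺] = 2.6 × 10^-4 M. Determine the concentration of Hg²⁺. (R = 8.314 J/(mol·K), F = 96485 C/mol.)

From the Nernst equation, ln Q = nF(E° − E)/RT = 6×96485×(2.51 − 2.539)/(8.314×320) = -6.310, so Q = 0.00182.
With Q = [Al³⁺]^2/[Hg²⁺]^3 and the known concentrations, [Hg²⁺]^3 in the denominator gives [Hg²⁺] = 0.033 M.

0.033 M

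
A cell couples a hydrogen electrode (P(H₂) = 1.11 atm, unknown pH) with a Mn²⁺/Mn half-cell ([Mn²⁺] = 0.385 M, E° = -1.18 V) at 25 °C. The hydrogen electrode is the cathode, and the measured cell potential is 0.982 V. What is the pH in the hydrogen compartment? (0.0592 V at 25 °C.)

E°_cell = 1.18 V and n = 2.
log Q = n(E° − E)/0.0592 = 2×(1.18 − 0.982)/0.0592 = 6.689.
With Q = [Mn²⁺]·P(H₂) / [H⁺]^2, solving for [H⁺] gives log[H⁺] = -3.529, so pH = 3.53.

pH = 3.53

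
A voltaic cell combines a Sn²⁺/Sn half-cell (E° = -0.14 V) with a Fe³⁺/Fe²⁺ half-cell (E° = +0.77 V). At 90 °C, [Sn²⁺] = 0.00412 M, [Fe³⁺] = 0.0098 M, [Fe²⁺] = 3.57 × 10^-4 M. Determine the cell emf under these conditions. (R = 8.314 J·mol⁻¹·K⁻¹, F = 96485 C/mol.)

The Fe³⁺/Fe²⁺ couple has the higher reduction potential and acts as the cathode, so E°_cell = +0.77 − (-0.14) = 0.91 V.
Balancing electrons gives n = 2; the reaction quotient is Q = [Sn²⁺]·[Fe²⁺]^2/[Fe³⁺]^2 = 5.47 × 10^-6.
E = E° − (RT/nF) ln Q = 0.91 − (8.314×363)/(2×96485) × (-12.117) = 0.910 + 0.190 = 1.100 V.

1.10 V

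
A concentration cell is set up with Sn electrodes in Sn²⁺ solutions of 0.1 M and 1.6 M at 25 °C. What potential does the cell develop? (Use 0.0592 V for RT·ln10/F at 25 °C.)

Both half-cells are Sn²⁺/Sn, so E°_cell = 0. The concentrated side is the cathode; the cell reaction moves Sn²⁺ from high to low concentration with n = 2.
Q = [Sn²⁺]_dilute/[Sn²⁺]_conc = 0.1/1.6 = 0.0625.
E = 0 − (0.0592/2) log Q = −(0.0592/2)(-1.204) = 0.0356 V.

0.036 V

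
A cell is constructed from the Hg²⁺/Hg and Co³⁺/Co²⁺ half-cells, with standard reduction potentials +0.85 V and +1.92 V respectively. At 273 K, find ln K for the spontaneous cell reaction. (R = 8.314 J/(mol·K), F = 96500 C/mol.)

ln K = 91.0

E°_cell = +1.92 − (+0.85) = 1.07 V, with n = 2 electrons transferred.
At equilibrium E = 0, so the Nernst equation gives ln K = nFE°/RT = (2)(96500)(1.07)/((8.314)(273)) = 90.98.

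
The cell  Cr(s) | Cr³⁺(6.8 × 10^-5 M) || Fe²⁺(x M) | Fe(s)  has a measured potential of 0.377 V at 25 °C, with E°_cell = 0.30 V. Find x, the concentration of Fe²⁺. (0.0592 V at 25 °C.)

0.67 M

From the Nernst equation, log Q = n(E° − E)/0.0592 = 6(0.30 − 0.377)/0.0592 = -7.804, so Q = 1.57 × 10^-8.
With Q = [Cr³⁺]^2/[Fe²⁺]^3 and the known concentrations, [Fe²⁺]^3 in the denominator gives [Fe²⁺] = 0.67 M.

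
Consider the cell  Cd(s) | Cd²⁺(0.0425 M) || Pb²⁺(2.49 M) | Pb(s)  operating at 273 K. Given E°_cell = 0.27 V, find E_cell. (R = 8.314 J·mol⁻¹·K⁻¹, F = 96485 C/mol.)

0.318 V

Balancing electrons gives n = 2; the reaction quotient is Q = [Cd²⁺]/[Pb²⁺] = 0.0171.
E = E° − (RT/nF) ln Q = 0.27 − (8.314×273)/(2×96485) × (-4.071) = 0.270 + 0.048 = 0.318 V.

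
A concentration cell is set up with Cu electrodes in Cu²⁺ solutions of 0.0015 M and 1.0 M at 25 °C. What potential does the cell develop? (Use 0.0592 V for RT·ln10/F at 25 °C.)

Both half-cells are Cu²⁺/Cu, so E°_cell = 0. The concentrated side is the cathode; the cell reaction moves Cu²⁺ from high to low concentration with n = 2.
Q = [Cu²⁺]_dilute/[Cu²⁺]_conc = 0.0015/1.0 = 0.00150.
E = 0 − (0.0592/2) log Q = −(0.0592/2)(-2.824) = 0.0836 V.

0.084 V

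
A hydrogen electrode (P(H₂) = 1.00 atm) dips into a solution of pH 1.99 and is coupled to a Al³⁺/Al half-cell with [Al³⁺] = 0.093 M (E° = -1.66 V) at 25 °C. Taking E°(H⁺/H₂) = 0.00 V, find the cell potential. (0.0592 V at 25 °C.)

1.56 V

The hydrogen couple is the cathode, so E°_cell = 1.66 V; n = 6.
[H⁺] = 10^(−1.99) = 0.010 M, and Q = [Al³⁺]^2·P(H₂)^3 / [H⁺]^6 = 7.53 × 10^9.
E = E° − (0.0592/6) log Q = 1.66 − (0.0592/6)(9.877) = 1.563 V.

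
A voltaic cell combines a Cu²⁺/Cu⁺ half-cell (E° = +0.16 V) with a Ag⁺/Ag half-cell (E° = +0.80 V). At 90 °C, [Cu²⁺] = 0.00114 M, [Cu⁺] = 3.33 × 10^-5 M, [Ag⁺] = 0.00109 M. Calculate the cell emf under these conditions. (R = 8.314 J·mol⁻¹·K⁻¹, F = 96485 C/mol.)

The Ag⁺/Ag couple has the higher reduction potential and acts as the cathode, so E°_cell = +0.80 − (+0.16) = 0.64 V.
Balancing electrons gives n = 1; the reaction quotient is Q = [Cu²⁺]/([Cu⁺]·[Ag⁺]) = 3.14 × 10^4.
E = E° − (RT/nF) ln Q = 0.64 − (8.314×363)/(1×96485) × (10.355) = 0.640 − 0.324 = 0.316 V.

0.316 V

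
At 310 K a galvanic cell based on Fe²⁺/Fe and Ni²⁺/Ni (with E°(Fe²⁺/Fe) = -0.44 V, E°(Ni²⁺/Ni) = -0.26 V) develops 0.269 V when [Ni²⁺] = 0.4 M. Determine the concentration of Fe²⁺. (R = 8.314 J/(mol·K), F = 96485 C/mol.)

From the Nernst equation, ln Q = nF(E° − E)/RT = 2×96485×(0.18 − 0.269)/(8.314×310) = -6.664, so Q = 0.00128.
With Q = [Fe²⁺]/[Ni²⁺] and the known concentrations, [Fe²⁺] in the numerator gives [Fe²⁺] = 5.1 × 10^-4 M.

5.1 × 10^-4 M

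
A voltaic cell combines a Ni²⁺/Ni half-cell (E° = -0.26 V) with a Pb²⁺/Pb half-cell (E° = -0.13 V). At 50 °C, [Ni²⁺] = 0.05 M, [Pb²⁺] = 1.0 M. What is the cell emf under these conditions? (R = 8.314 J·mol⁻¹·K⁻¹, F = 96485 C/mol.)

The Pb²⁺/Pb couple has the higher reduction potential and acts as the cathode, so E°_cell = -0.13 − (-0.26) = 0.13 V.
Balancing electrons gives n = 2; the reaction quotient is Q = [Ni²⁺]/[Pb²⁺] = 0.0500.
E = E° − (RT/nF) ln Q = 0.13 − (8.314×323)/(2×96485) × (-2.996) = 0.130 + 0.042 = 0.172 V.

0.172 V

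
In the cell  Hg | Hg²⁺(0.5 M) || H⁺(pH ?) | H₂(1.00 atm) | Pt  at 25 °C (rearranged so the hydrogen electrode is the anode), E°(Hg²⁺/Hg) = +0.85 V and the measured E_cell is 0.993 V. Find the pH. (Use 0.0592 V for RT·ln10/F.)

pH = 2.57

E°_cell = 0.85 V and n = 2.
log Q = n(E° − E)/0.0592 = 2×(0.85 − 0.993)/0.0592 = -4.831.
With Q = [H⁺]^2 / ([Hg²⁺]·P(H₂)), solving for [H⁺] gives log[H⁺] = -2.566, so pH = 2.57.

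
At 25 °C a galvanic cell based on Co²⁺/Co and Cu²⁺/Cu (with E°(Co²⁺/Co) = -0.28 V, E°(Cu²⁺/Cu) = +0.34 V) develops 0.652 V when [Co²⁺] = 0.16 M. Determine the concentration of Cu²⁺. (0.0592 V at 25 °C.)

From the Nernst equation, log Q = n(E° − E)/0.0592 = 2(0.62 − 0.652)/0.0592 = -1.081, so Q = 0.0830.
With Q = [Co²⁺]/[Cu²⁺] and the known concentrations, [Cu²⁺] in the denominator gives [Cu²⁺] = 1.9 M.

1.9 M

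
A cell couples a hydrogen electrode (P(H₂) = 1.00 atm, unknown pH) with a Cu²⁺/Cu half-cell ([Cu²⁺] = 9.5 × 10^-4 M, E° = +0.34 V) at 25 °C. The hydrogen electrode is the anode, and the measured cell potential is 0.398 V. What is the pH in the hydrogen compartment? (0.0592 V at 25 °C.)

pH = 2.49

E°_cell = 0.34 V and n = 2.
log Q = n(E° − E)/0.0592 = 2×(0.34 − 0.398)/0.0592 = -1.959.
With Q = [H⁺]^2 / ([Cu²⁺]·P(H₂)), solving for [H⁺] gives log[H⁺] = -2.491, so pH = 2.49.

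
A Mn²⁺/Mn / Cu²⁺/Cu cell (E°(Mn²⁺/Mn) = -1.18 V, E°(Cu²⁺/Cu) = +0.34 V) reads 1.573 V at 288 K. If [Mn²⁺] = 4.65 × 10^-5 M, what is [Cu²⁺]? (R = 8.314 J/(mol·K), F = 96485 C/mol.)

0.0033 M

From the Nernst equation, ln Q = nF(E° − E)/RT = 2×96485×(1.52 − 1.573)/(8.314×288) = -4.271, so Q = 0.0140.
With Q = [Mn²⁺]/[Cu²⁺] and the known concentrations, [Cu²⁺] in the denominator gives [Cu²⁺] = 0.0033 M.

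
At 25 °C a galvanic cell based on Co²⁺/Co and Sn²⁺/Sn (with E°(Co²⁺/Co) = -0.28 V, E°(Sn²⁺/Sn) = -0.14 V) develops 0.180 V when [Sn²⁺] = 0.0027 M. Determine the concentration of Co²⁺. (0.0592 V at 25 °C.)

1.2 × 10^-4 M

From the Nernst equation, log Q = n(E° − E)/0.0592 = 2(0.14 − 0.180)/0.0592 = -1.351, so Q = 0.0445.
With Q = [Co²⁺]/[Sn²⁺] and the known concentrations, [Co²⁺] in the numerator gives [Co²⁺] = 1.2 × 10^-4 M.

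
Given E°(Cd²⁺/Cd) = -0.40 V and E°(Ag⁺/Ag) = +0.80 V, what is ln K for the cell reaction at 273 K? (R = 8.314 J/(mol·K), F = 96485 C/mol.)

E°_cell = +0.80 − (-0.40) = 1.20 V, with n = 2 electrons transferred.
At equilibrium E = 0, so the Nernst equation gives ln K = nFE°/RT = (2)(96485)(1.20)/((8.314)(273)) = 102.02.

ln K = 102.0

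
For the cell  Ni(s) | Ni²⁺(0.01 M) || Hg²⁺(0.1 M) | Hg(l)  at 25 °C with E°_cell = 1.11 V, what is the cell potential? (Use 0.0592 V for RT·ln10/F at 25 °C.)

1.14 V

Balancing electrons gives n = 2; the reaction quotient is Q = [Ni²⁺]/[Hg²⁺] = 0.100.
At 25 °C, E = E° − (0.0592/n) log Q = 1.11 − (0.0592/2)(-1.000) = 1.110 + 0.030 = 1.140 V.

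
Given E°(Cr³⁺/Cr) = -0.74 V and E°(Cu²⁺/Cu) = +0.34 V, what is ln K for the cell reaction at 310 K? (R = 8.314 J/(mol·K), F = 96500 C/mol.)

E°_cell = +0.34 − (-0.74) = 1.08 V, with n = 6 electrons transferred.
At equilibrium E = 0, so the Nernst equation gives ln K = nFE°/RT = (6)(96500)(1.08)/((8.314)(310)) = 242.62.

ln K = 242.6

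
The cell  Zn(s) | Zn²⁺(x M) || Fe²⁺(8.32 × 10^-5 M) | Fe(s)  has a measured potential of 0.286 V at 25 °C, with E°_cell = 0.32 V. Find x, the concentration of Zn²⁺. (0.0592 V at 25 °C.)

From the Nernst equation, log Q = n(E° − E)/0.0592 = 2(0.32 − 0.286)/0.0592 = 1.149, so Q = 14.1.
With Q = [Zn²⁺]/[Fe²⁺] and the known concentrations, [Zn²⁺] in the numerator gives [Zn²⁺] = 0.0012 M.

0.0012 M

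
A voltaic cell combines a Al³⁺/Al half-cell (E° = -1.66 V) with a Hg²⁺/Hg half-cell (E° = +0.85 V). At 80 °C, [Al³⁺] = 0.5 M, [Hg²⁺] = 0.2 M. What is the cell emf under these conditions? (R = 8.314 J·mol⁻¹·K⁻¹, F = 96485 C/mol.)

The Hg²⁺/Hg couple has the higher reduction potential and acts as the cathode, so E°_cell = +0.85 − (-1.66) = 2.51 V.
Balancing electrons gives n = 6; the reaction quotient is Q = [Al³⁺]^2/[Hg²⁺]^3 = 31.2.
E = E° − (RT/nF) ln Q = 2.51 − (8.314×353)/(6×96485) × (3.442) = 2.510 − 0.017 = 2.493 V.

2.49 V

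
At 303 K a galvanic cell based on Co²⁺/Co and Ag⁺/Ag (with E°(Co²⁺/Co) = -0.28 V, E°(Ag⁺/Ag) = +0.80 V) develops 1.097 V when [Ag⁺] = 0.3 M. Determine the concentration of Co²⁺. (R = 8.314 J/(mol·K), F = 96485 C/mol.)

From the Nernst equation, ln Q = nF(E° − E)/RT = 2×96485×(1.08 − 1.097)/(8.314×303) = -1.302, so Q = 0.272.
With Q = [Co²⁺]/[Ag⁺]^2 and the known concentrations, [Co²⁺] in the numerator gives [Co²⁺] = 0.024 M.

0.024 M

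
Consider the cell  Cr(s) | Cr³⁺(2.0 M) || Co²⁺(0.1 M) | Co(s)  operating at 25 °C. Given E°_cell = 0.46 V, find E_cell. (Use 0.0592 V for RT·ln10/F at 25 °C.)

Balancing electrons gives n = 6; the reaction quotient is Q = [Cr³⁺]^2/[Co²⁺]^3 = 4000.
At 25 °C, E = E° − (0.0592/n) log Q = 0.46 − (0.0592/6)(3.602) = 0.460 − 0.036 = 0.424 V.

0.424 V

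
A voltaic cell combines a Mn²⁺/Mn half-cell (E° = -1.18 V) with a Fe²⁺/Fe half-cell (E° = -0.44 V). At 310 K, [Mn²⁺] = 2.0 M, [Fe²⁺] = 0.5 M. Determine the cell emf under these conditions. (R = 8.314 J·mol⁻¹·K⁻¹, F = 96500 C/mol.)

0.721 V

The Fe²⁺/Fe couple has the higher reduction potential and acts as the cathode, so E°_cell = -0.44 − (-1.18) = 0.74 V.
Balancing electrons gives n = 2; the reaction quotient is Q = [Mn²⁺]/[Fe²⁺] = 4.00.
E = E° − (RT/nF) ln Q = 0.74 − (8.314×310)/(2×96500) × (1.386) = 0.740 − 0.019 = 0.721 V.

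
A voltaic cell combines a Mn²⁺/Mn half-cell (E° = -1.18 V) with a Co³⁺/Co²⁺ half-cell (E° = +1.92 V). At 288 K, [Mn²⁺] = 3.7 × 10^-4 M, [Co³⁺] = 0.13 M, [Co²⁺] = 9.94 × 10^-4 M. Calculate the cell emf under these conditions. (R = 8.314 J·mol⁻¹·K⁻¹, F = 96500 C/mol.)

3.32 V

The Co³⁺/Co²⁺ couple has the higher reduction potential and acts as the cathode, so E°_cell = +1.92 − (-1.18) = 3.10 V.
Balancing electrons gives n = 2; the reaction quotient is Q = [Mn²⁺]·[Co²⁺]^2/[Co³⁺]^2 = 2.16 × 10^-8.
E = E° − (RT/nF) ln Q = 3.10 − (8.314×288)/(2×96500) × (-17.649) = 3.100 + 0.219 = 3.319 V.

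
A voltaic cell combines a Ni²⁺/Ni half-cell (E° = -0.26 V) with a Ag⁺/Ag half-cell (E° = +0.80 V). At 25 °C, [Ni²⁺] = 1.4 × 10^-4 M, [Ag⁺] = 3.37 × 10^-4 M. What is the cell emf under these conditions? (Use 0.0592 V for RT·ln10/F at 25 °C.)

The Ag⁺/Ag couple has the higher reduction potential and acts as the cathode, so E°_cell = +0.80 − (-0.26) = 1.06 V.
Balancing electrons gives n = 2; the reaction quotient is Q = [Ni²⁺]/[Ag⁺]^2 = 1230.
At 25 °C, E = E° − (0.0592/n) log Q = 1.06 − (0.0592/2)(3.091) = 1.060 − 0.091 = 0.969 V.

0.969 V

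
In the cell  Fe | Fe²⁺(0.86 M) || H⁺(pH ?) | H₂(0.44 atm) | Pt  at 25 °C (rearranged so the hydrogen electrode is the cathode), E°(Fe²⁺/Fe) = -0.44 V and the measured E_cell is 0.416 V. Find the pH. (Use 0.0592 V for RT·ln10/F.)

E°_cell = 0.44 V and n = 2.
log Q = n(E° − E)/0.0592 = 2×(0.44 − 0.416)/0.0592 = 0.811.
With Q = [Fe²⁺]·P(H₂) / [H⁺]^2, solving for [H⁺] gives log[H⁺] = -0.616, so pH = 0.62.

pH = 0.62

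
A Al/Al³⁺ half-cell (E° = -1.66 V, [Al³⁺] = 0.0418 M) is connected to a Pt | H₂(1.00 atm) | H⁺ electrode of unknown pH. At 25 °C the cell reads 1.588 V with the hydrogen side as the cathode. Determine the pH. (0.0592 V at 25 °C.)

E°_cell = 1.66 V and n = 6.
log Q = n(E° − E)/0.0592 = 6×(1.66 − 1.588)/0.0592 = 7.297.
With Q = [Al³⁺]^2·P(H₂)^3 / [H⁺]^6, solving for [H⁺] gives log[H⁺] = -1.676, so pH = 1.68.

pH = 1.68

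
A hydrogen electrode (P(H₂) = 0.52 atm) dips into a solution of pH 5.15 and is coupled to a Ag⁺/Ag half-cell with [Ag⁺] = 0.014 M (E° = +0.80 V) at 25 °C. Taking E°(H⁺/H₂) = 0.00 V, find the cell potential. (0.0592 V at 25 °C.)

0.99 V

The Ag⁺/Ag couple is the cathode, so E°_cell = 0.80 V; n = 2.
[H⁺] = 10^(−5.15) = 7.1 × 10^-6 M, and Q = [H⁺]^2 / ([Ag⁺]^2·P(H₂)) = 4.92 × 10^-7.
E = E° − (0.0592/2) log Q = 0.80 − (0.0592/2)(-6.308) = 0.987 V.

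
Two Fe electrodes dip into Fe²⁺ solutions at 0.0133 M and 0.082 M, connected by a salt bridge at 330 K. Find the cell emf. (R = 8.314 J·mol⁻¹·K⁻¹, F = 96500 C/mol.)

Both half-cells are Fe²⁺/Fe, so E°_cell = 0. The concentrated side is the cathode; the cell reaction moves Fe²⁺ from high to low concentration with n = 2.
Q = [Fe²⁺]_dilute/[Fe²⁺]_conc = 0.0133/0.082 = 0.162.
E = 0 − (RT/nF) ln Q = −((8.314×330)/(2×96500))(-1.819) = 0.0259 V.

0.026 V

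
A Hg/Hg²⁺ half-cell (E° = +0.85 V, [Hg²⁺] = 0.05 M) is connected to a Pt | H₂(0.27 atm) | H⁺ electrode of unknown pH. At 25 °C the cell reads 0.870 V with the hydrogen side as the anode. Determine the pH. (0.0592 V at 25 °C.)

E°_cell = 0.85 V and n = 2.
log Q = n(E° − E)/0.0592 = 2×(0.85 − 0.870)/0.0592 = -0.676.
With Q = [H⁺]^2 / ([Hg²⁺]·P(H₂)), solving for [H⁺] gives log[H⁺] = -1.273, so pH = 1.27.

pH = 1.27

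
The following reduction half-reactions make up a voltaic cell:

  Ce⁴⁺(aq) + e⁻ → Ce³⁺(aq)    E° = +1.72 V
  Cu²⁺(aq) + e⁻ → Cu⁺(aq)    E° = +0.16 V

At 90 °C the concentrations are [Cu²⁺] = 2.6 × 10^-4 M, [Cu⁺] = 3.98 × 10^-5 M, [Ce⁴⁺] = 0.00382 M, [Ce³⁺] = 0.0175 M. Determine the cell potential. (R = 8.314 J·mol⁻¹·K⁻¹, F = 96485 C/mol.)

The Ce⁴⁺/Ce³⁺ couple has the higher reduction potential and acts as the cathode, so E°_cell = +1.72 − (+0.16) = 1.56 V.
Balancing electrons gives n = 1; the reaction quotient is Q = [Cu²⁺]·[Ce³⁺]/([Cu⁺]·[Ce⁴⁺]) = 29.9.
E = E° − (RT/nF) ln Q = 1.56 − (8.314×363)/(1×96485) × (3.399) = 1.560 − 0.106 = 1.454 V.

1.45 V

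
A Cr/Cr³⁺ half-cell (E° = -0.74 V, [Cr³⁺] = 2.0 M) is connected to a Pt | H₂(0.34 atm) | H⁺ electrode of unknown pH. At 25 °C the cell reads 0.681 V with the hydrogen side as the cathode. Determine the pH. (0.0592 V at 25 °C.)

E°_cell = 0.74 V and n = 6.
log Q = n(E° − E)/0.0592 = 6×(0.74 − 0.681)/0.0592 = 5.980.
With Q = [Cr³⁺]^2·P(H₂)^3 / [H⁺]^6, solving for [H⁺] gives log[H⁺] = -1.131, so pH = 1.13.

pH = 1.13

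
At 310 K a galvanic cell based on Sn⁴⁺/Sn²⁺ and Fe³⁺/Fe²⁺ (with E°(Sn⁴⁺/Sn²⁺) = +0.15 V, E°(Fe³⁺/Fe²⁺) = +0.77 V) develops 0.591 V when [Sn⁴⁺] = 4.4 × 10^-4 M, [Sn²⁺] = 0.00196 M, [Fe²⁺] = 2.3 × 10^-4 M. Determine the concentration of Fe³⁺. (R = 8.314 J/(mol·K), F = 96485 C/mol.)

From the Nernst equation, ln Q = nF(E° − E)/RT = 2×96485×(0.62 − 0.591)/(8.314×310) = 2.171, so Q = 8.77.
With Q = [Sn⁴⁺]·[Fe²⁺]^2/([Sn²⁺]·[Fe³⁺]^2) and the known concentrations, [Fe³⁺]^2 in the denominator gives [Fe³⁺] = 3.7 × 10^-5 M.

3.7 × 10^-5 M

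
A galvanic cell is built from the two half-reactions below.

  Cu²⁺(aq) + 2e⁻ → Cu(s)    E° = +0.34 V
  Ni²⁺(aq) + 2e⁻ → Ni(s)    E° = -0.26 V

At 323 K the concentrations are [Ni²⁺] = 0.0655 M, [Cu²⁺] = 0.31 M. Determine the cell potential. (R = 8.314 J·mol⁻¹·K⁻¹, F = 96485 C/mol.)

The Cu²⁺/Cu couple has the higher reduction potential and acts as the cathode, so E°_cell = +0.34 − (-0.26) = 0.60 V.
Balancing electrons gives n = 2; the reaction quotient is Q = [Ni²⁺]/[Cu²⁺] = 0.211.
E = E° − (RT/nF) ln Q = 0.60 − (8.314×323)/(2×96485) × (-1.555) = 0.600 + 0.022 = 0.622 V.

0.622 V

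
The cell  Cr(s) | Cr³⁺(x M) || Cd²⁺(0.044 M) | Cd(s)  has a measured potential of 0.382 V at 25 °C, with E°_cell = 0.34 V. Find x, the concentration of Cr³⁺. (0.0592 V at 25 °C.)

From the Nernst equation, log Q = n(E° − E)/0.0592 = 6(0.34 − 0.382)/0.0592 = -4.257, so Q = 5.54 × 10^-5.
With Q = [Cr³⁺]^2/[Cd²⁺]^3 and the known concentrations, [Cr³⁺]^2 in the numerator gives [Cr³⁺] = 6.9 × 10^-5 M.

6.9 × 10^-5 M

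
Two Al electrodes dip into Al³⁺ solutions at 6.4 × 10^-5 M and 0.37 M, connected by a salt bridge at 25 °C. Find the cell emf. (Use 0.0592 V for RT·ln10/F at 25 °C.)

Both half-cells are Al³⁺/Al, so E°_cell = 0. The concentrated side is the cathode; the cell reaction moves Al³⁺ from high to low concentration with n = 3.
Q = [Al³⁺]_dilute/[Al³⁺]_conc = 6.4 × 10^-5/0.37 = 1.73 × 10^-4.
E = 0 − (0.0592/3) log Q = −(0.0592/3)(-3.762) = 0.0742 V.

0.074 V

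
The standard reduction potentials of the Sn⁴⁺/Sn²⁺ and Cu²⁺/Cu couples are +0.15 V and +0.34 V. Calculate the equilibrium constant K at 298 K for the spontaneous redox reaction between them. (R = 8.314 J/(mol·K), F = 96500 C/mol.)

2.7 × 10^6

E°_cell = +0.34 − (+0.15) = 0.19 V, with n = 2 electrons transferred.
At equilibrium E = 0, so the Nernst equation gives ln K = nFE°/RT = (2)(96500)(0.19)/((8.314)(298)) = 14.80.
K = e^14.80 = 2.7 × 10^6.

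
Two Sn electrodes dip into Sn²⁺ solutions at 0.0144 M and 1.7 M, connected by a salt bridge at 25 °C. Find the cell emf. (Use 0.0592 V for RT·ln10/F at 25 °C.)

0.061 V

Both half-cells are Sn²⁺/Sn, so E°_cell = 0. The concentrated side is the cathode; the cell reaction moves Sn²⁺ from high to low concentration with n = 2.
Q = [Sn²⁺]_dilute/[Sn²⁺]_conc = 0.0144/1.7 = 0.00847.
E = 0 − (0.0592/2) log Q = −(0.0592/2)(-2.072) = 0.0613 V.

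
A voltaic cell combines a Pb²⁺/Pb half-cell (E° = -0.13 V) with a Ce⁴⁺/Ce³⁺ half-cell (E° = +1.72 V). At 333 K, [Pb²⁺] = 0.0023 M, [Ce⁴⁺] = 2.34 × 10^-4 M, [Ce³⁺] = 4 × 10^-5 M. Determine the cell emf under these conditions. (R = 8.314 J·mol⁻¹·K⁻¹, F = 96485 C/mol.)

The Ce⁴⁺/Ce³⁺ couple has the higher reduction potential and acts as the cathode, so E°_cell = +1.72 − (-0.13) = 1.85 V.
Balancing electrons gives n = 2; the reaction quotient is Q = [Pb²⁺]·[Ce³⁺]^2/[Ce⁴⁺]^2 = 6.72 × 10^-5.
E = E° − (RT/nF) ln Q = 1.85 − (8.314×333)/(2×96485) × (-9.608) = 1.850 + 0.138 = 1.988 V.

1.99 V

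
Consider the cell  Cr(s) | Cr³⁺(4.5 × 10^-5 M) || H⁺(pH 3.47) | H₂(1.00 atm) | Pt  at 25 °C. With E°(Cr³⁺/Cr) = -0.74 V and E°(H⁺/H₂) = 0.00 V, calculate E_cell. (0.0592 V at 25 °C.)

The hydrogen couple is the cathode, so E°_cell = 0.74 V; n = 6.
[H⁺] = 10^(−3.47) = 3.4 × 10^-4 M, and Q = [Cr³⁺]^2·P(H₂)^3 / [H⁺]^6 = 1.34 × 10^12.
E = E° − (0.0592/6) log Q = 0.74 − (0.0592/6)(12.126) = 0.620 V.

0.62 V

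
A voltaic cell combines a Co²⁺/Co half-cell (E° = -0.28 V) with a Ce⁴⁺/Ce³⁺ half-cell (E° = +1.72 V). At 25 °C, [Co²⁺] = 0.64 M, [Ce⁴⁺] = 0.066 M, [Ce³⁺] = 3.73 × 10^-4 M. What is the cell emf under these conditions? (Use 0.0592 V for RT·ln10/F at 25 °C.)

The Ce⁴⁺/Ce³⁺ couple has the higher reduction potential and acts as the cathode, so E°_cell = +1.72 − (-0.28) = 2.00 V.
Balancing electrons gives n = 2; the reaction quotient is Q = [Co²⁺]·[Ce³⁺]^2/[Ce⁴⁺]^2 = 2.04 × 10^-5.
At 25 °C, E = E° − (0.0592/n) log Q = 2.00 − (0.0592/2)(-4.689) = 2.000 + 0.139 = 2.139 V.

2.14 V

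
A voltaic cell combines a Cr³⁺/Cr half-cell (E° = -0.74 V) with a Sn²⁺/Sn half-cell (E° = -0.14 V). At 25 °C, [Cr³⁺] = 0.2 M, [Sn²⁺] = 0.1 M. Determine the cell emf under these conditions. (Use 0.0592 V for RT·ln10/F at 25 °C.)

The Sn²⁺/Sn couple has the higher reduction potential and acts as the cathode, so E°_cell = -0.14 − (-0.74) = 0.60 V.
Balancing electrons gives n = 6; the reaction quotient is Q = [Cr³⁺]^2/[Sn²⁺]^3 = 40.0.
At 25 °C, E = E° − (0.0592/n) log Q = 0.60 − (0.0592/6)(1.602) = 0.600 − 0.016 = 0.584 V.

0.584 V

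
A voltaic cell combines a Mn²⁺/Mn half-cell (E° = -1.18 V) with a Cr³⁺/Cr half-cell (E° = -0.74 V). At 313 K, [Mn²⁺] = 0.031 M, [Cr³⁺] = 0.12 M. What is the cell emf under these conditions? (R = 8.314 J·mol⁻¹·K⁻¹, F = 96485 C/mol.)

The Cr³⁺/Cr couple has the higher reduction potential and acts as the cathode, so E°_cell = -0.74 − (-1.18) = 0.44 V.
Balancing electrons gives n = 6; the reaction quotient is Q = [Mn²⁺]^3/[Cr³⁺]^2 = 0.00207.
E = E° − (RT/nF) ln Q = 0.44 − (8.314×313)/(6×96485) × (-6.181) = 0.440 + 0.028 = 0.468 V.

0.468 V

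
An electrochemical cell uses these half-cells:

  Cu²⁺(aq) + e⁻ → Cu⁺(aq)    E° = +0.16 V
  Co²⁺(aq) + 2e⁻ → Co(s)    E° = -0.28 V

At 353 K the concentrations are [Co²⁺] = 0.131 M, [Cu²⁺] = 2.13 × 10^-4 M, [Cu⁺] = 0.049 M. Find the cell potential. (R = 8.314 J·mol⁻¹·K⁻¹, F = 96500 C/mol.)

The Cu²⁺/Cu⁺ couple has the higher reduction potential and acts as the cathode, so E°_cell = +0.16 − (-0.28) = 0.44 V.
Balancing electrons gives n = 2; the reaction quotient is Q = [Co²⁺]·[Cu⁺]^2/[Cu²⁺]^2 = 6930.
E = E° − (RT/nF) ln Q = 0.44 − (8.314×353)/(2×96500) × (8.844) = 0.440 − 0.134 = 0.306 V.

0.306 V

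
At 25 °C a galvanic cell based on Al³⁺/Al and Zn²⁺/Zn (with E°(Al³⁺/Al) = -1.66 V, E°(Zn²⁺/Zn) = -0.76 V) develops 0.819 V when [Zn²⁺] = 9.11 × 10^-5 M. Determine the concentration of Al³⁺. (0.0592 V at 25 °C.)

From the Nernst equation, log Q = n(E° − E)/0.0592 = 6(0.90 − 0.819)/0.0592 = 8.209, so Q = 1.62 × 10^8.
With Q = [Al³⁺]^2/[Zn²⁺]^3 and the known concentrations, [Al³⁺]^2 in the numerator gives [Al³⁺] = 0.011 M.

0.011 M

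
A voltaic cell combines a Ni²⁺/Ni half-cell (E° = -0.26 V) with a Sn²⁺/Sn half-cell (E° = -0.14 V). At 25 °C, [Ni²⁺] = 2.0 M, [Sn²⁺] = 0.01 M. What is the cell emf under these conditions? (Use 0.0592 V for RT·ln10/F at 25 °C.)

0.052 V

The Sn²⁺/Sn couple has the higher reduction potential and acts as the cathode, so E°_cell = -0.14 − (-0.26) = 0.12 V.
Balancing electrons gives n = 2; the reaction quotient is Q = [Ni²⁺]/[Sn²⁺] = 200.
At 25 °C, E = E° − (0.0592/n) log Q = 0.12 − (0.0592/2)(2.301) = 0.120 − 0.068 = 0.052 V.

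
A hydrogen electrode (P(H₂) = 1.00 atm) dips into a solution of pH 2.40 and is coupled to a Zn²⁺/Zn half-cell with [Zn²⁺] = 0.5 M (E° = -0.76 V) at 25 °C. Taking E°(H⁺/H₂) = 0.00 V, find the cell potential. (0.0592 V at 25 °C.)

0.63 V

The hydrogen couple is the cathode, so E°_cell = 0.76 V; n = 2.
[H⁺] = 10^(−2.40) = 0.0040 M, and Q = [Zn²⁺]·P(H₂) / [H⁺]^2 = 3.15 × 10^4.
E = E° − (0.0592/2) log Q = 0.76 − (0.0592/2)(4.499) = 0.627 V.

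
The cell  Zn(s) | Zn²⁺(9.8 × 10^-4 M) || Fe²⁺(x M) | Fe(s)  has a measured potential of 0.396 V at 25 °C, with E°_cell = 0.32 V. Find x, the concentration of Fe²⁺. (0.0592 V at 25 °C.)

0.36 M

From the Nernst equation, log Q = n(E° − E)/0.0592 = 2(0.32 − 0.396)/0.0592 = -2.568, so Q = 0.00271.
With Q = [Zn²⁺]/[Fe²⁺] and the known concentrations, [Fe²⁺] in the denominator gives [Fe²⁺] = 0.36 M.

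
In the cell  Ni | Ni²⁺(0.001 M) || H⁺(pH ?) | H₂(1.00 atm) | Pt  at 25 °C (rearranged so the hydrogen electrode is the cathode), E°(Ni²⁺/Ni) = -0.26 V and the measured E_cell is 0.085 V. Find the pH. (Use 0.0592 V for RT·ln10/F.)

E°_cell = 0.26 V and n = 2.
log Q = n(E° − E)/0.0592 = 2×(0.26 − 0.085)/0.0592 = 5.912.
With Q = [Ni²⁺]·P(H₂) / [H⁺]^2, solving for [H⁺] gives log[H⁺] = -4.456, so pH = 4.46.

pH = 4.46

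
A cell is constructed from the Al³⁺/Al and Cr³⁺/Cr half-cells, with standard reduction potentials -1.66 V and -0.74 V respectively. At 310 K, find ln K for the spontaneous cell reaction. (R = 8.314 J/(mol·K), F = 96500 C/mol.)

E°_cell = -0.74 − (-1.66) = 0.92 V, with n = 3 electrons transferred.
At equilibrium E = 0, so the Nernst equation gives ln K = nFE°/RT = (3)(96500)(0.92)/((8.314)(310)) = 103.34.

ln K = 103.3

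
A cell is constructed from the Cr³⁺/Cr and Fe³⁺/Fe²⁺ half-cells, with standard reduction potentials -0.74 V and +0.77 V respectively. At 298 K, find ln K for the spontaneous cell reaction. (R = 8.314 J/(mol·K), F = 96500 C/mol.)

E°_cell = +0.77 − (-0.74) = 1.51 V, with n = 3 electrons transferred.
At equilibrium E = 0, so the Nernst equation gives ln K = nFE°/RT = (3)(96500)(1.51)/((8.314)(298)) = 176.44.

ln K = 176.4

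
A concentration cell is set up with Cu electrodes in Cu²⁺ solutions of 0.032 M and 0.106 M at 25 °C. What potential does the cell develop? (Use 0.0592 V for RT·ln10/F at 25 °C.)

Both half-cells are Cu²⁺/Cu, so E°_cell = 0. The concentrated side is the cathode; the cell reaction moves Cu²⁺ from high to low concentration with n = 2.
Q = [Cu²⁺]_dilute/[Cu²⁺]_conc = 0.032/0.106 = 0.302.
E = 0 − (0.0592/2) log Q = −(0.0592/2)(-0.520) = 0.0154 V.

0.015 V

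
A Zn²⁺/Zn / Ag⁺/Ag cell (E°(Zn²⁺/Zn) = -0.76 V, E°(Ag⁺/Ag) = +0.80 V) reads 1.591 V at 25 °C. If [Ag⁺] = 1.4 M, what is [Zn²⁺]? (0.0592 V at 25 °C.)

From the Nernst equation, log Q = n(E° − E)/0.0592 = 2(1.56 − 1.591)/0.0592 = -1.047, so Q = 0.0897.
With Q = [Zn²⁺]/[Ag⁺]^2 and the known concentrations, [Zn²⁺] in the numerator gives [Zn²⁺] = 0.18 M.

0.18 M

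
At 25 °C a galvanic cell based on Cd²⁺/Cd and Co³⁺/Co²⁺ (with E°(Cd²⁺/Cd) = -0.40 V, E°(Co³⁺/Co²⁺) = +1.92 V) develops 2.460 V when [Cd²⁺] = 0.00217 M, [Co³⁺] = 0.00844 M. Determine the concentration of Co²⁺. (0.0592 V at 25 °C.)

From the Nernst equation, log Q = n(E° − E)/0.0592 = 2(2.32 − 2.460)/0.0592 = -4.730, so Q = 1.86 × 10^-5.
With Q = [Cd²⁺]·[Co²⁺]^2/[Co³⁺]^2 and the known concentrations, [Co²⁺]^2 in the numerator gives [Co²⁺] = 7.8 × 10^-4 M.

7.8 × 10^-4 M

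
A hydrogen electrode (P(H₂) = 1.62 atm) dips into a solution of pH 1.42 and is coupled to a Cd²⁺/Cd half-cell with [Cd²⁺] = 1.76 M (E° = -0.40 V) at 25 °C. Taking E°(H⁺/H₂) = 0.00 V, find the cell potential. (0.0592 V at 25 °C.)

The hydrogen couple is the cathode, so E°_cell = 0.40 V; n = 2.
[H⁺] = 10^(−1.42) = 0.038 M, and Q = [Cd²⁺]·P(H₂) / [H⁺]^2 = 1970.
E = E° − (0.0592/2) log Q = 0.40 − (0.0592/2)(3.295) = 0.302 V.

0.30 V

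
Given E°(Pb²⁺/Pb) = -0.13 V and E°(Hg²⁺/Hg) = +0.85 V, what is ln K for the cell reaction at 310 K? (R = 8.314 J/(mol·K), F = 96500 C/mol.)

E°_cell = +0.85 − (-0.13) = 0.98 V, with n = 2 electrons transferred.
At equilibrium E = 0, so the Nernst equation gives ln K = nFE°/RT = (2)(96500)(0.98)/((8.314)(310)) = 73.39.

ln K = 73.4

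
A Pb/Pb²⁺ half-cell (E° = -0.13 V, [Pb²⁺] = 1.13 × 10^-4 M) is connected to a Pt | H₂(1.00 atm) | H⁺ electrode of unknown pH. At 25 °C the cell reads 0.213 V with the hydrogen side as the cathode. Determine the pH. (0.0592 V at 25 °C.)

E°_cell = 0.13 V and n = 2.
log Q = n(E° − E)/0.0592 = 2×(0.13 − 0.213)/0.0592 = -2.804.
With Q = [Pb²⁺]·P(H₂) / [H⁺]^2, solving for [H⁺] gives log[H⁺] = -0.571, so pH = 0.57.

pH = 0.57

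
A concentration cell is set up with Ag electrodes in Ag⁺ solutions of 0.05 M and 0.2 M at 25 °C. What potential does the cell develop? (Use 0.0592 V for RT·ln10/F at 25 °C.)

0.036 V

Both half-cells are Ag⁺/Ag, so E°_cell = 0. The concentrated side is the cathode; the cell reaction moves Ag⁺ from high to low concentration with n = 1.
Q = [Ag⁺]_dilute/[Ag⁺]_conc = 0.05/0.2 = 0.250.
E = 0 − (0.0592/1) log Q = −(0.0592/1)(-0.602) = 0.0356 V.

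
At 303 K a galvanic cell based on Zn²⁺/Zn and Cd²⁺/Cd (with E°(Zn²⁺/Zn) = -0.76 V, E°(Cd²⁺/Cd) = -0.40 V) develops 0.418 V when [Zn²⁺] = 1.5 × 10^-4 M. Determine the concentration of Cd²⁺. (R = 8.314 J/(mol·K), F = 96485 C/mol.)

From the Nernst equation, ln Q = nF(E° − E)/RT = 2×96485×(0.36 − 0.418)/(8.314×303) = -4.443, so Q = 0.0118.
With Q = [Zn²⁺]/[Cd²⁺] and the known concentrations, [Cd²⁺] in the denominator gives [Cd²⁺] = 0.013 M.

0.013 M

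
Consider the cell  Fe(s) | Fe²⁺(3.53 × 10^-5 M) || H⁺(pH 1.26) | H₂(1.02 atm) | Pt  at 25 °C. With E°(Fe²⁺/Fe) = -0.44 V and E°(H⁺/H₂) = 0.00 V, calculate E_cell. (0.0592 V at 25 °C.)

0.50 V

The hydrogen couple is the cathode, so E°_cell = 0.44 V; n = 2.
[H⁺] = 10^(−1.26) = 0.055 M, and Q = [Fe²⁺]·P(H₂) / [H⁺]^2 = 0.0119.
E = E° − (0.0592/2) log Q = 0.44 − (0.0592/2)(-1.924) = 0.497 V.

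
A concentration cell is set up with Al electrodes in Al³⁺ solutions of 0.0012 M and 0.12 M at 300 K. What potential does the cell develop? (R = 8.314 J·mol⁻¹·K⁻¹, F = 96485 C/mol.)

Both half-cells are Al³⁺/Al, so E°_cell = 0. The concentrated side is the cathode; the cell reaction moves Al³⁺ from high to low concentration with n = 3.
Q = [Al³⁺]_dilute/[Al³⁺]_conc = 0.0012/0.12 = 0.0100.
E = 0 − (RT/nF) ln Q = −((8.314×300)/(3×96485))(-4.605) = 0.0397 V.

0.040 V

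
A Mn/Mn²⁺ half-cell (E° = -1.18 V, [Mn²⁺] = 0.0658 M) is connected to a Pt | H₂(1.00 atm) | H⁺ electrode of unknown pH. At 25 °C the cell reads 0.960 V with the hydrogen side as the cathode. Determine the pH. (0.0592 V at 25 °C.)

pH = 4.31

E°_cell = 1.18 V and n = 2.
log Q = n(E° − E)/0.0592 = 2×(1.18 − 0.960)/0.0592 = 7.432.
With Q = [Mn²⁺]·P(H₂) / [H⁺]^2, solving for [H⁺] gives log[H⁺] = -4.307, so pH = 4.31.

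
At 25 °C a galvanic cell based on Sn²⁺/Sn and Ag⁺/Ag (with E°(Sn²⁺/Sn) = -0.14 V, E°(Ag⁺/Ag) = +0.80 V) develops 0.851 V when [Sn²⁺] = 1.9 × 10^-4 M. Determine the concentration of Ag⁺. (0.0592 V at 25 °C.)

4.3 × 10^-4 M

From the Nernst equation, log Q = n(E° − E)/0.0592 = 2(0.94 − 0.851)/0.0592 = 3.007, so Q = 1020.
With Q = [Sn²⁺]/[Ag⁺]^2 and the known concentrations, [Ag⁺]^2 in the denominator gives [Ag⁺] = 4.3 × 10^-4 M.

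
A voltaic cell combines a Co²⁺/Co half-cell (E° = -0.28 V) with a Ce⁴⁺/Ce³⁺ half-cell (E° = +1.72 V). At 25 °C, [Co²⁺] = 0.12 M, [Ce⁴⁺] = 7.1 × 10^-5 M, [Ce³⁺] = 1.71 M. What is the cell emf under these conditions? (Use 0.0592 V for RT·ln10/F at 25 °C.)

1.77 V

The Ce⁴⁺/Ce³⁺ couple has the higher reduction potential and acts as the cathode, so E°_cell = +1.72 − (-0.28) = 2.00 V.
Balancing electrons gives n = 2; the reaction quotient is Q = [Co²⁺]·[Ce³⁺]^2/[Ce⁴⁺]^2 = 6.96 × 10^7.
At 25 °C, E = E° − (0.0592/n) log Q = 2.00 − (0.0592/2)(7.843) = 2.000 − 0.232 = 1.768 V.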